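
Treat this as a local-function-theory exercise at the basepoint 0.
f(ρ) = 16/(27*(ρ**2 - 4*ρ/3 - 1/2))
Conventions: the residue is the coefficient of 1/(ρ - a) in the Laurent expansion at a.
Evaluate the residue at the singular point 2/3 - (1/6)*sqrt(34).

The factor ρ**2 - 4*ρ/3 - 1/2 splits as (ρ - a)(ρ - a') with a = 2/3 - (1/6)*sqrt(34), a' = 2/3 + (1/6)*sqrt(34). At the order-1 pole a set g(ρ) = (ρ - a)*f(ρ) = [16/27] / (ρ - a').
Simple pole: residue = g(a) at a = 2/3 - (1/6)*sqrt(34), which is -(8/153)*sqrt(34).

The residue is -(8/153)*sqrt(34).


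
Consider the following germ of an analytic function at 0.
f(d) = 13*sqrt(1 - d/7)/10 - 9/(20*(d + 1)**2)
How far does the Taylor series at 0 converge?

The radius of convergence is 1.

Denominator factor (d + 1)^2: pole of order 2 at -1, modulus 1.
Branch term (13/10)*sqrt(1 - d/(7)): its argument vanishes at d = 7, a square-root branch point, modulus 7.
The radius of convergence is the smallest modulus among the singular points: 1.


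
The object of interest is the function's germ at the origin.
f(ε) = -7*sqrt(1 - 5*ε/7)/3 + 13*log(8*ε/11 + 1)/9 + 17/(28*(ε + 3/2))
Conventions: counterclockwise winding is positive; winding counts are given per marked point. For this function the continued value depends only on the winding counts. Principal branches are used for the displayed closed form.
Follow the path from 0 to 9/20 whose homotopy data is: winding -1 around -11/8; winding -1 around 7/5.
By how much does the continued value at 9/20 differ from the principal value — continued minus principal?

Continued minus principal equals ((1/3)*sqrt(133)) - ((26/9)*pi)*i.

The rational part is single-valued and drops out of the difference; each branch term changes only by its own monodromy.
(13/9)*log(1 - ε/(-11/8)): each positive loop around -11/8 adds 2*pi*i to the log, so winding -1 contributes (13/9)*(-1)*2*pi*i = -(26/9)*pi*i.
(-7/3)*sqrt(1 - ε/(7/5)): winding -1 is odd, the square root flips sign, contributing -2*(-7/3)*sqrt(1 - (9/20)/(7/5)) = -2*(-7/3)*sqrt(19/28) = (1/3)*sqrt(133).
Summing the contributions at ε = 9/20 gives ((1/3)*sqrt(133)) - ((26/9)*pi)*i.


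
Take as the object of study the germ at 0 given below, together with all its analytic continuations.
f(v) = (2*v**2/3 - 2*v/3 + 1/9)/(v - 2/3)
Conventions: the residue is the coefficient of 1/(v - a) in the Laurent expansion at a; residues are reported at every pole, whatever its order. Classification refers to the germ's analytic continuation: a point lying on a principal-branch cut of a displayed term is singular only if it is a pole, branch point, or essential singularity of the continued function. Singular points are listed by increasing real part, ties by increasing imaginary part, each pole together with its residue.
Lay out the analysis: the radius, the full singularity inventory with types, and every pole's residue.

Radius of convergence at 0: 2/3.
At 2/3: a pole of order 1; residue -1/27.

Denominator factor (v - 2/3): pole of order 1 at 2/3, modulus 2/3.
The radius of convergence is the smallest modulus among the singular points: 2/3.
At the order-1 pole 2/3 set g(v) = (v - (2/3))*f(v) = 2*v**2/3 - 2*v/3 + 1/9.
Simple pole: residue = g(a) at a = 2/3, which is -1/27.


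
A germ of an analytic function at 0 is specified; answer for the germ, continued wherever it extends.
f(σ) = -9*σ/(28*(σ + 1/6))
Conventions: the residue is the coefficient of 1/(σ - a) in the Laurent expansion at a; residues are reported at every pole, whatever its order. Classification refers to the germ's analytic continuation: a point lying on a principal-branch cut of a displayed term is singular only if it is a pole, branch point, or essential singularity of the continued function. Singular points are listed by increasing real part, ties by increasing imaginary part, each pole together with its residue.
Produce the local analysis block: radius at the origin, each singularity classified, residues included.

Denominator factor (σ + 1/6): pole of order 1 at -1/6, modulus 1/6.
The radius of convergence is the smallest modulus among the singular points: 1/6.
At the order-1 pole -1/6 set g(σ) = (σ - (-1/6))*f(σ) = -9*σ/28.
Simple pole: residue = g(a) at a = -1/6, which is 3/56.

Radius of convergence at 0: 1/6.
At -1/6: a pole of order 1; residue 3/56.


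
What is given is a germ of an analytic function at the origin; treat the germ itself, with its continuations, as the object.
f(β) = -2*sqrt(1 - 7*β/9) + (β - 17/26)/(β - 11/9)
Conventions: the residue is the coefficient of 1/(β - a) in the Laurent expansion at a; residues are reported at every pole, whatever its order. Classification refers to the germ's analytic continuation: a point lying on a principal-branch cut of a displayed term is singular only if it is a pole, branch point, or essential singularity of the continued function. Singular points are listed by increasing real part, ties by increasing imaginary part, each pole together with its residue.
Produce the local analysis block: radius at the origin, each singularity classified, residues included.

Denominator factor (β - 11/9): pole of order 1 at 11/9, modulus 11/9.
Branch term (-2)*sqrt(1 - β/(9/7)): its argument vanishes at β = 9/7, a square-root branch point, modulus 9/7.
The radius of convergence is the smallest modulus among the singular points: 11/9.
The branch term is analytic at 11/9 and contributes nothing to the residue; only the rational part matters.
At the order-1 pole 11/9 set g(β) = (β - (11/9))*(rational part) = β - 17/26.
Simple pole: residue = g(a) at a = 11/9, which is 133/234.
List the singular points by increasing real part (a conjugate pair: the negative imaginary part first).

Radius of convergence at 0: 11/9.
At 11/9: a pole of order 1; residue 133/234.
At 9/7: an algebraic (square-root) branch point.


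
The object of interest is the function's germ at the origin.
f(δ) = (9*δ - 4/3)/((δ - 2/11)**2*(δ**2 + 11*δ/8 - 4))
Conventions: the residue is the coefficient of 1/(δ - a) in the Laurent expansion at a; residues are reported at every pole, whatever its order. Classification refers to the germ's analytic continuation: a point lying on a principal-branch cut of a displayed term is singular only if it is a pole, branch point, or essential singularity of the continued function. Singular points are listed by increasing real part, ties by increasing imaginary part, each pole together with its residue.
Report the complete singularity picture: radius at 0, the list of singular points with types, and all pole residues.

Radius of convergence at 0: 2/11.
At -11/16 - (1/16)*sqrt(1145): a pole of order 1; residue 3979932/3236401 - (172404188/11117037435)*sqrt(1145).
At 2/11: a pole of order 2; residue -7959864/3236401.
At -11/16 + (1/16)*sqrt(1145): a pole of order 1; residue 3979932/3236401 + (172404188/11117037435)*sqrt(1145).


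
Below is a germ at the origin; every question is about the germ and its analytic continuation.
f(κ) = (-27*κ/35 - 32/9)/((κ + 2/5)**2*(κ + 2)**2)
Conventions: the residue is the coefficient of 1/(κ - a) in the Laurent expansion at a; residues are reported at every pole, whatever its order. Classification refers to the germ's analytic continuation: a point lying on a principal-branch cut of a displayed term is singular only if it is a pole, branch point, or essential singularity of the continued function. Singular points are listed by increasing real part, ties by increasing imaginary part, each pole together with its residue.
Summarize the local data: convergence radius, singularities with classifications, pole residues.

Radius of convergence at 0: 2/5.
At -2: a pole of order 2; residue -10355/8064.
At -2/5: a pole of order 2; residue 10355/8064.

Denominator factor (κ + 2/5)^2: pole of order 2 at -2/5, modulus 2/5.
Denominator factor (κ + 2)^2: pole of order 2 at -2, modulus 2.
The radius of convergence is the smallest modulus among the singular points: 2/5.
At the order-2 pole -2 set g(κ) = (κ - (-2))^2*f(κ) = (-27*κ/35 - 32/9)/(κ + 2/5)**2.
Order-2 pole: residue = g'(a); g'(-2) = -10355/8064, so the residue is -10355/8064.
At the order-2 pole -2/5 set g(κ) = (κ - (-2/5))^2*f(κ) = (-27*κ/35 - 32/9)/(κ + 2)**2.
Order-2 pole: residue = g'(a); g'(-2/5) = 10355/8064, so the residue is 10355/8064.
List the singular points by increasing real part (a conjugate pair: the negative imaginary part first).


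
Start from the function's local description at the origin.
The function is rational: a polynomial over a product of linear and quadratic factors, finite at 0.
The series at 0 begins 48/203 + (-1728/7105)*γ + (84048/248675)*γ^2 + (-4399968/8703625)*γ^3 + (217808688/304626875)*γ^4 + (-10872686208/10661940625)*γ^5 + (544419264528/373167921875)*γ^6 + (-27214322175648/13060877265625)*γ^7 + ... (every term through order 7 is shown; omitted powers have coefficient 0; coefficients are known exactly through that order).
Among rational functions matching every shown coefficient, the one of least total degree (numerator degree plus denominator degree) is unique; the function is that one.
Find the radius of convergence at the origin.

No rational of total degree below 3 reproduces all 8 coefficients; solving the [0/3] Pade equations on them gives f(γ) = 24/(29*(γ + 7/10)*(γ**2 - 2*γ + 5)), whose expansion matches every shown term.
Denominator factor (γ + 7/10): pole of order 1 at -7/10, modulus 7/10.
Denominator factor (γ**2 - 2*γ + 5): discriminant -16, complex-conjugate roots (1) + (2)*i and (1) - (2)*i; poles of order 1, moduli sqrt(5) and sqrt(5).
The radius of convergence is the smallest modulus among the singular points: 7/10.

The radius of convergence is 7/10.


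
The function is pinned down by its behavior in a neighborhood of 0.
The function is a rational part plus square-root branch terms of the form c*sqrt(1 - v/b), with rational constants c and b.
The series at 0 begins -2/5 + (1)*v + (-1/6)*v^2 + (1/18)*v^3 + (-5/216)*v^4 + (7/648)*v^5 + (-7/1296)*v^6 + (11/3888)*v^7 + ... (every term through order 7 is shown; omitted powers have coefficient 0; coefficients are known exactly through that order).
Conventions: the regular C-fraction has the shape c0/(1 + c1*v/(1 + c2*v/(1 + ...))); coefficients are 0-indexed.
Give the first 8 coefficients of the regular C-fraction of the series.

The regular C-fraction coefficients are [-2/5, 5/2, -7/3, -1/84, 29/84, 7/87, 22/87, 29/264].

Taylor coefficients (read off): a_0 = -2/5, a_1 = 1, a_2 = -1/6, a_3 = 1/18, a_4 = -5/216, a_5 = 7/648, a_6 = -7/1296, a_7 = 11/3888.
c0 = a_0 = -2/5. Peel one level at a time: if S = 1 + c*v/S' with S'(0) = 1, then c is the v-coefficient of S and S' = c*v/(S - 1).
S_1 = c0/f = 1 + (5/2)*v + (35/6)*v^2 + ...; c1 = 5/2.
S_2 = c1*v/(S_1 - 1) = 1 + (-7/3)*v + (-1/36)*v^2 + ...; c2 = -7/3.
S_3 = c2*v/(S_2 - 1) = 1 + (-1/84)*v + (29/7056)*v^2 + ...; c3 = -1/84.
S_4 = c3*v/(S_3 - 1) = 1 + (29/84)*v + (-1/36)*v^2 + ...; c4 = 29/84.
S_5 = c4*v/(S_4 - 1) = 1 + (7/87)*v + (-154/7569)*v^2 + ...; c5 = 7/87.
S_6 = c5*v/(S_5 - 1) = 1 + (22/87)*v + (-1/36)*v^2 + ...; c6 = 22/87.
S_7 = c6*v/(S_6 - 1) = 1 + (29/264)*v + ...; c7 = 29/264.


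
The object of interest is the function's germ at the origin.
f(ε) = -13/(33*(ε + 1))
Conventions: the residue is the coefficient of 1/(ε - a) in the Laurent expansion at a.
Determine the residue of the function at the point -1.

The residue is -13/33.

At the order-1 pole -1 set g(ε) = (ε - (-1))*f(ε) = -13/33.
Simple pole: residue = g(a) at a = -1, which is -13/33.


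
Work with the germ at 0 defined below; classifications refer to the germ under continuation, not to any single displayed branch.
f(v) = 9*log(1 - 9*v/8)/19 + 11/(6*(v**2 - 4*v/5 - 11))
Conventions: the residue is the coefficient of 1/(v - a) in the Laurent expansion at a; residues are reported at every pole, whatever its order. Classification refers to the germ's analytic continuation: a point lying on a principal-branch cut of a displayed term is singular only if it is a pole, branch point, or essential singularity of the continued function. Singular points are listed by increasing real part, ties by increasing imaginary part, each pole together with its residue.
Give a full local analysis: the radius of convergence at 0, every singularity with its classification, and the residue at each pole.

Denominator factor (v**2 - 4*v/5 - 11): discriminant 1116/25, real irrational roots 2/5 + (3/5)*sqrt(31) and 2/5 - (3/5)*sqrt(31); poles of order 1, moduli 2/5 + (3/5)*sqrt(31) and -2/5 + (3/5)*sqrt(31).
Branch term (9/19)*log(1 - v/(8/9)): its argument vanishes at v = 8/9, a logarithmic branch point, modulus 8/9.
The radius of convergence is the smallest modulus among the singular points: 8/9.
The branch term is analytic at 2/5 - (3/5)*sqrt(31) and contributes nothing to the residue; only the rational part matters.
The factor v**2 - 4*v/5 - 11 splits as (v - a)(v - a') with a = 2/5 - (3/5)*sqrt(31), a' = 2/5 + (3/5)*sqrt(31). At the order-1 pole a set g(v) = (v - a)*(rational part) = [11/6] / (v - a').
Simple pole: residue = g(a) at a = 2/5 - (3/5)*sqrt(31), which is -(55/1116)*sqrt(31).
The branch term is analytic at 2/5 + (3/5)*sqrt(31) and contributes nothing to the residue; only the rational part matters.
The factor v**2 - 4*v/5 - 11 splits as (v - a)(v - a') with a = 2/5 + (3/5)*sqrt(31), a' = 2/5 - (3/5)*sqrt(31). At the order-1 pole a set g(v) = (v - a)*(rational part) = [11/6] / (v - a').
Simple pole: residue = g(a) at a = 2/5 + (3/5)*sqrt(31), which is (55/1116)*sqrt(31).
List the singular points by increasing real part (a conjugate pair: the negative imaginary part first).

Radius of convergence at 0: 8/9.
At 2/5 - (3/5)*sqrt(31): a pole of order 1; residue -(55/1116)*sqrt(31).
At 8/9: a logarithmic branch point.
At 2/5 + (3/5)*sqrt(31): a pole of order 1; residue (55/1116)*sqrt(31).


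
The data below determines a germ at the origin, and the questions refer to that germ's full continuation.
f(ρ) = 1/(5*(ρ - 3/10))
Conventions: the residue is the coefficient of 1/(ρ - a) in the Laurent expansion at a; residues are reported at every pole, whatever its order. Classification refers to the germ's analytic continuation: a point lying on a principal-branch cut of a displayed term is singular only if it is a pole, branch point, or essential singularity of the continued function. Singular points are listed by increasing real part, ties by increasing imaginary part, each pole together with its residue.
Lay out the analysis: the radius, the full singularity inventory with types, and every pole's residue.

Denominator factor (ρ - 3/10): pole of order 1 at 3/10, modulus 3/10.
The radius of convergence is the smallest modulus among the singular points: 3/10.
At the order-1 pole 3/10 set g(ρ) = (ρ - (3/10))*f(ρ) = 1/5.
Simple pole: residue = g(a) at a = 3/10, which is 1/5.

Radius of convergence at 0: 3/10.
At 3/10: a pole of order 1; residue 1/5.


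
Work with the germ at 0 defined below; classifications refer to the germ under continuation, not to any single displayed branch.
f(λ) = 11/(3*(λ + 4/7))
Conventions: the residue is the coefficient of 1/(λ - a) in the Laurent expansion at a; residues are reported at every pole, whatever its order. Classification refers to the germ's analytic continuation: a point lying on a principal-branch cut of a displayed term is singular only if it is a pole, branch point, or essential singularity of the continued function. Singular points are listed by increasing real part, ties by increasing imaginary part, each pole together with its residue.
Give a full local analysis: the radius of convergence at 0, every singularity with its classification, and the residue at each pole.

Radius of convergence at 0: 4/7.
At -4/7: a pole of order 1; residue 11/3.

Denominator factor (λ + 4/7): pole of order 1 at -4/7, modulus 4/7.
The radius of convergence is the smallest modulus among the singular points: 4/7.
At the order-1 pole -4/7 set g(λ) = (λ - (-4/7))*f(λ) = 11/3.
Simple pole: residue = g(a) at a = -4/7, which is 11/3.


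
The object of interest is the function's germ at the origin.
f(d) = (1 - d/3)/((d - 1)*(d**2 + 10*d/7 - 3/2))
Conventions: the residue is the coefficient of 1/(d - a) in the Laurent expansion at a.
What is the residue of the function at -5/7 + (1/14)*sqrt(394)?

The factor d**2 + 10*d/7 - 3/2 splits as (d - a)(d - a') with a = -5/7 + (1/14)*sqrt(394), a' = -5/7 - (1/14)*sqrt(394). At the order-1 pole a set g(d) = (d - a)*f(d) = [(1 - d/3)/(d - 1)] / (d - a').
Simple pole: residue = g(a) at a = -5/7 + (1/14)*sqrt(394), which is -14/39 - (427/15366)*sqrt(394).

The residue is -14/39 - (427/15366)*sqrt(394).


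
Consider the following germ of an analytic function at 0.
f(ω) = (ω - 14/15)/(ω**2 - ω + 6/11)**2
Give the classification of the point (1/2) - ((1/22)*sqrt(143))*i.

The denominator factor ω**2 - ω + 6/11 vanishes at (1/2) - ((1/22)*sqrt(143))*i and appears to the power 2; the numerator there equals (-13/30) - ((1/22)*sqrt(143))*i, nonzero, and no other factor vanishes.
Hence a pole whose order is the multiplicity, 2.

The point is a pole of order 2.


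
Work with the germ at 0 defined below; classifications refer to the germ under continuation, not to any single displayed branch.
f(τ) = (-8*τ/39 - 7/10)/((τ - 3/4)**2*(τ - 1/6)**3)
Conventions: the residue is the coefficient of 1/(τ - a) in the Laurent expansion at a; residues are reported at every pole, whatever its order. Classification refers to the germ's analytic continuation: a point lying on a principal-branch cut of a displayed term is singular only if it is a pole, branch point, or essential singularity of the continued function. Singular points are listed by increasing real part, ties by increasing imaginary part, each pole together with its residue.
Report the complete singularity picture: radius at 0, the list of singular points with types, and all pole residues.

Radius of convergence at 0: 1/6.
At 1/6: a pole of order 3; residue -3291264/156065.
At 3/4: a pole of order 2; residue 3291264/156065.

Denominator factor (τ - 3/4)^2: pole of order 2 at 3/4, modulus 3/4.
Denominator factor (τ - 1/6)^3: pole of order 3 at 1/6, modulus 1/6.
The radius of convergence is the smallest modulus among the singular points: 1/6.
At the order-3 pole 1/6 set g(τ) = (τ - (1/6))^3*f(τ) = (-8*τ/39 - 7/10)/(τ - 3/4)**2.
Order-3 pole: residue = g''(a)/2; g''(1/6) = -6582528/156065, so the residue is -3291264/156065.
At the order-2 pole 3/4 set g(τ) = (τ - (3/4))^2*f(τ) = (-8*τ/39 - 7/10)/(τ - 1/6)**3.
Order-2 pole: residue = g'(a); g'(3/4) = 3291264/156065, so the residue is 3291264/156065.
List the singular points by increasing real part (a conjugate pair: the negative imaginary part first).


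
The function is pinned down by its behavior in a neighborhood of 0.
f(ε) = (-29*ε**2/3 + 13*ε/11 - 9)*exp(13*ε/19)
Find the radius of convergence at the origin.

The factor exp(13*ε/19) is entire and contributes no finite singular point.
The polynomial part has no poles.
No finite singular points: the Taylor series at 0 converges everywhere.

The radius of convergence is infinite.


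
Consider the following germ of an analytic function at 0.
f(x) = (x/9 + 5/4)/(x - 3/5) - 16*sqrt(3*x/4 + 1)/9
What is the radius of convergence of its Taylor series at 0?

The radius of convergence is 3/5.

Denominator factor (x - 3/5): pole of order 1 at 3/5, modulus 3/5.
Branch term (-16/9)*sqrt(1 - x/(-4/3)): its argument vanishes at x = -4/3, a square-root branch point, modulus 4/3.
The radius of convergence is the smallest modulus among the singular points: 3/5.


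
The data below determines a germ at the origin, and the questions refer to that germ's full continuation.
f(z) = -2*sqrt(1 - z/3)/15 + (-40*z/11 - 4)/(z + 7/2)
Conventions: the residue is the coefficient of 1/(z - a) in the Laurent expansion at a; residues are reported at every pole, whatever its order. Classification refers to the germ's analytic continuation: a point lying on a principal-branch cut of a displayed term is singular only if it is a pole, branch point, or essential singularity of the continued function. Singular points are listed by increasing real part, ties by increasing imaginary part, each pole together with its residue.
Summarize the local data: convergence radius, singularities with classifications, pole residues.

Denominator factor (z + 7/2): pole of order 1 at -7/2, modulus 7/2.
Branch term (-2/15)*sqrt(1 - z/(3)): its argument vanishes at z = 3, a square-root branch point, modulus 3.
The radius of convergence is the smallest modulus among the singular points: 3.
The branch term is analytic at -7/2 and contributes nothing to the residue; only the rational part matters.
At the order-1 pole -7/2 set g(z) = (z - (-7/2))*(rational part) = -40*z/11 - 4.
Simple pole: residue = g(a) at a = -7/2, which is 96/11.
List the singular points by increasing real part (a conjugate pair: the negative imaginary part first).

Radius of convergence at 0: 3.
At -7/2: a pole of order 1; residue 96/11.
At 3: an algebraic (square-root) branch point.


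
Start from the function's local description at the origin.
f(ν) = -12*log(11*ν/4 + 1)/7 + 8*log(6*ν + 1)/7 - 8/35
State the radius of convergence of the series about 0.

The radius of convergence is 1/6.

Branch term (-12/7)*log(1 - ν/(-4/11)): its argument vanishes at ν = -4/11, a logarithmic branch point, modulus 4/11.
Branch term (8/7)*log(1 - ν/(-1/6)): its argument vanishes at ν = -1/6, a logarithmic branch point, modulus 1/6.
The radius of convergence is the smallest modulus among the singular points: 1/6.


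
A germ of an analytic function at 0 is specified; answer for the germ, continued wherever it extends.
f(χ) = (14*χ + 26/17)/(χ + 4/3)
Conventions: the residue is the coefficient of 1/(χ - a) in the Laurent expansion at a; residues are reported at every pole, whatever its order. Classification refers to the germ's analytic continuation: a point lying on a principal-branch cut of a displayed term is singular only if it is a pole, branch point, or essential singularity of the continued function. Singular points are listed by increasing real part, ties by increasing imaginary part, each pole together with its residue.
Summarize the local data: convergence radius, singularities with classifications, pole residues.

Radius of convergence at 0: 4/3.
At -4/3: a pole of order 1; residue -874/51.

Denominator factor (χ + 4/3): pole of order 1 at -4/3, modulus 4/3.
The radius of convergence is the smallest modulus among the singular points: 4/3.
At the order-1 pole -4/3 set g(χ) = (χ - (-4/3))*f(χ) = 14*χ + 26/17.
Simple pole: residue = g(a) at a = -4/3, which is -874/51.


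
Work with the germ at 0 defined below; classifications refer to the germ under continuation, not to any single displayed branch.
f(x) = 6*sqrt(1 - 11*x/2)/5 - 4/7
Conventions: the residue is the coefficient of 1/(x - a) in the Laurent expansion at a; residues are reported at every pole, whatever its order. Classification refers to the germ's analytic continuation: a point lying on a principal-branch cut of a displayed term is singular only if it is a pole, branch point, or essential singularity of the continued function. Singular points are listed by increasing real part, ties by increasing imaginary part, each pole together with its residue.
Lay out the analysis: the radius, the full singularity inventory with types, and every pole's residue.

Branch term (6/5)*sqrt(1 - x/(2/11)): its argument vanishes at x = 2/11, a square-root branch point, modulus 2/11.
The radius of convergence is the smallest modulus among the singular points: 2/11.

Radius of convergence at 0: 2/11.
At 2/11: an algebraic (square-root) branch point.


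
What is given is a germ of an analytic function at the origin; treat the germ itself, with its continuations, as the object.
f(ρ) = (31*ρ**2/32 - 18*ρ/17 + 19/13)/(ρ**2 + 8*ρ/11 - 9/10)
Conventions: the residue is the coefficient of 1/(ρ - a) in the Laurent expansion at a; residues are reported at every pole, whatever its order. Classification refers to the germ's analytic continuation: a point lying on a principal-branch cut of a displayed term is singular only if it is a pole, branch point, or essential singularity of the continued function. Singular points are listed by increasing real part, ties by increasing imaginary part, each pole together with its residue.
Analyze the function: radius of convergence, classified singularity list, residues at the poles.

Denominator factor (ρ**2 + 8*ρ/11 - 9/10): discriminant 2498/605, real irrational roots -4/11 + (1/110)*sqrt(12490) and -4/11 - (1/110)*sqrt(12490); poles of order 1, moduli -4/11 + (1/110)*sqrt(12490) and 4/11 + (1/110)*sqrt(12490).
The radius of convergence is the smallest modulus among the singular points: -4/11 + (1/110)*sqrt(12490).
The factor ρ**2 + 8*ρ/11 - 9/10 splits as (ρ - a)(ρ - a') with a = -4/11 - (1/110)*sqrt(12490), a' = -4/11 + (1/110)*sqrt(12490). At the order-1 pole a set g(ρ) = (ρ - a)*f(ρ) = [31*ρ**2/32 - 18*ρ/17 + 19/13] / (ρ - a').
Simple pole: residue = g(a) at a = -4/11 - (1/110)*sqrt(12490), which is -1319/1496 - (25454339/1943244160)*sqrt(12490).
The factor ρ**2 + 8*ρ/11 - 9/10 splits as (ρ - a)(ρ - a') with a = -4/11 + (1/110)*sqrt(12490), a' = -4/11 - (1/110)*sqrt(12490). At the order-1 pole a set g(ρ) = (ρ - a)*f(ρ) = [31*ρ**2/32 - 18*ρ/17 + 19/13] / (ρ - a').
Simple pole: residue = g(a) at a = -4/11 + (1/110)*sqrt(12490), which is -1319/1496 + (25454339/1943244160)*sqrt(12490).
List the singular points by increasing real part (a conjugate pair: the negative imaginary part first).

Radius of convergence at 0: -4/11 + (1/110)*sqrt(12490).
At -4/11 - (1/110)*sqrt(12490): a pole of order 1; residue -1319/1496 - (25454339/1943244160)*sqrt(12490).
At -4/11 + (1/110)*sqrt(12490): a pole of order 1; residue -1319/1496 + (25454339/1943244160)*sqrt(12490).


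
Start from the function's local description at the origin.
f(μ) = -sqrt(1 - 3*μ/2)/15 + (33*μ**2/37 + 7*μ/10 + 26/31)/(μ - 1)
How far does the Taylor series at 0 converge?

The radius of convergence is 2/3.

Denominator factor (μ - 1): pole of order 1 at 1, modulus 1.
Branch term (-1/15)*sqrt(1 - μ/(2/3)): its argument vanishes at μ = 2/3, a square-root branch point, modulus 2/3.
The radius of convergence is the smallest modulus among the singular points: 2/3.


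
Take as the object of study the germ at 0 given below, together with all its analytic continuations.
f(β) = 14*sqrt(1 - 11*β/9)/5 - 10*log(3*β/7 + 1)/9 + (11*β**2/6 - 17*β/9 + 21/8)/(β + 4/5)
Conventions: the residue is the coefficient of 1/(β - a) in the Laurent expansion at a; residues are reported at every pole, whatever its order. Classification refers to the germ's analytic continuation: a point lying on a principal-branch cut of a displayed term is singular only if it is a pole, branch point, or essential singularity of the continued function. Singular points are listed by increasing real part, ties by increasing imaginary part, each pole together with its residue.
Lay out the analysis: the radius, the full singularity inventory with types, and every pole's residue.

Denominator factor (β + 4/5): pole of order 1 at -4/5, modulus 4/5.
Branch term (-10/9)*log(1 - β/(-7/3)): its argument vanishes at β = -7/3, a logarithmic branch point, modulus 7/3.
Branch term (14/5)*sqrt(1 - β/(9/11)): its argument vanishes at β = 9/11, a square-root branch point, modulus 9/11.
The radius of convergence is the smallest modulus among the singular points: 4/5.
The branch terms are analytic at -4/5 and contribute nothing to the residue; only the rational part matters.
At the order-1 pole -4/5 set g(β) = (β - (-4/5))*(rational part) = 11*β**2/6 - 17*β/9 + 21/8.
Simple pole: residue = g(a) at a = -4/5, which is 9557/1800.
List the singular points by increasing real part (a conjugate pair: the negative imaginary part first).

Radius of convergence at 0: 4/5.
At -7/3: a logarithmic branch point.
At -4/5: a pole of order 1; residue 9557/1800.
At 9/11: an algebraic (square-root) branch point.


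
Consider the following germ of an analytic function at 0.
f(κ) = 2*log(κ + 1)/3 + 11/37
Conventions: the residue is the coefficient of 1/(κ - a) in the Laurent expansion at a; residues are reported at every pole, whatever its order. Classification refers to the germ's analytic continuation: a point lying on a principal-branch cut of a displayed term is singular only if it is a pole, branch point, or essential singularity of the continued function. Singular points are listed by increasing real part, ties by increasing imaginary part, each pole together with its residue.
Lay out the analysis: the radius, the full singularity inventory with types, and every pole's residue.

Radius of convergence at 0: 1.
At -1: a logarithmic branch point.

Branch term (2/3)*log(1 - κ/(-1)): its argument vanishes at κ = -1, a logarithmic branch point, modulus 1.
The radius of convergence is the smallest modulus among the singular points: 1.


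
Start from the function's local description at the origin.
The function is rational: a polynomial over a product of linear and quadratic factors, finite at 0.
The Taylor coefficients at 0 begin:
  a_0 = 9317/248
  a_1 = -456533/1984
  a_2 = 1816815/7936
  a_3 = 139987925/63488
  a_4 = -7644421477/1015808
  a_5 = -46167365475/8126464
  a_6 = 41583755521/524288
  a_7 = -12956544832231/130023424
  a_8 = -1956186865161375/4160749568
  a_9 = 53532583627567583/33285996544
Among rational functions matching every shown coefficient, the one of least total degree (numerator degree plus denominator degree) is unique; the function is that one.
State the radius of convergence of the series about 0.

The radius of convergence is (1/11)*sqrt(22).

No rational of total degree below 8 reproduces all 10 coefficients; solving the [0/8] Pade equations on them gives f(d) = 7/(31*(d + 1)**2*(d**2 + d/4 + 2/11)**3), whose expansion matches every shown term.
Denominator factor (d + 1)^2: pole of order 2 at -1, modulus 1.
Denominator factor (d**2 + d/4 + 2/11)^3: discriminant -117/176, complex-conjugate roots (-1/8) + ((3/88)*sqrt(143))*i and (-1/8) - ((3/88)*sqrt(143))*i; poles of order 3, moduli (1/11)*sqrt(22) and (1/11)*sqrt(22).
The radius of convergence is the smallest modulus among the singular points: (1/11)*sqrt(22).


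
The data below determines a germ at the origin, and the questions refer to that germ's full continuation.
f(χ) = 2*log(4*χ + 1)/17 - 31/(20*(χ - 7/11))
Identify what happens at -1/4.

The term (2/17)*log(1 - χ/(-1/4)) has argument 1 - -1/4/(-1/4) = 0 at -1/4: a logarithmic (infinitely-sheeted) branch point; the remaining terms are analytic or single-valued there.

The point is a logarithmic branch point.


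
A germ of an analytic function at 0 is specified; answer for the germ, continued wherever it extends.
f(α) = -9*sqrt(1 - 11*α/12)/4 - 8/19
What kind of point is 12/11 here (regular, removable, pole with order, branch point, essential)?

The point is an algebraic (square-root) branch point.

The term (-9/4)*sqrt(1 - α/(12/11)) has argument 1 - 12/11/(12/11) = 0 at 12/11: a square-root (algebraic, two-sheeted) branch point; the remaining terms are analytic or single-valued there.


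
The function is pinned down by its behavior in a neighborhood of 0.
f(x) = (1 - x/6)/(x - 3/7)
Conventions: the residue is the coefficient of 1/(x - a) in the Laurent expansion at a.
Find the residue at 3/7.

At the order-1 pole 3/7 set g(x) = (x - (3/7))*f(x) = 1 - x/6.
Simple pole: residue = g(a) at a = 3/7, which is 13/14.

The residue is 13/14.


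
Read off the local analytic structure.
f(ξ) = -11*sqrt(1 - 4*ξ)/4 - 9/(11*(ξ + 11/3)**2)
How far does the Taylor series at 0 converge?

The radius of convergence is 1/4.

Denominator factor (ξ + 11/3)^2: pole of order 2 at -11/3, modulus 11/3.
Branch term (-11/4)*sqrt(1 - ξ/(1/4)): its argument vanishes at ξ = 1/4, a square-root branch point, modulus 1/4.
The radius of convergence is the smallest modulus among the singular points: 1/4.


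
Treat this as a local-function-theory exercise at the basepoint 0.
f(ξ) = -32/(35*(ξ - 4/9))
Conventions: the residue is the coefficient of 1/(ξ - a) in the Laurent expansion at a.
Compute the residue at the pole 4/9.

The residue is -32/35.

At the order-1 pole 4/9 set g(ξ) = (ξ - (4/9))*f(ξ) = -32/35.
Simple pole: residue = g(a) at a = 4/9, which is -32/35.


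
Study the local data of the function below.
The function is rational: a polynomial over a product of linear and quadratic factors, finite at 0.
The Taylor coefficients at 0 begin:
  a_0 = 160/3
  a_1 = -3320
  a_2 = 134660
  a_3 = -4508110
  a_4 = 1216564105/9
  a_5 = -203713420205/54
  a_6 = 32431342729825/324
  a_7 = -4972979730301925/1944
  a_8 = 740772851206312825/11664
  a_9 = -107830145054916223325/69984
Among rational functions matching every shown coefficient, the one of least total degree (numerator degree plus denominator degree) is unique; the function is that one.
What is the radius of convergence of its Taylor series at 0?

The radius of convergence is 5/2 - sqrt(6).

No rational of total degree below 8 reproduces all 10 coefficients; solving the [1/7] Pade equations on them gives f(μ) = (1 - 17*μ/12)/((μ + 6/5)*(μ**2 + 5*μ + 1/4)**3), whose expansion matches every shown term.
Denominator factor (μ**2 + 5*μ + 1/4)^3: discriminant 24, real irrational roots -5/2 + sqrt(6) and -5/2 - sqrt(6); poles of order 3, moduli 5/2 - sqrt(6) and 5/2 + sqrt(6).
Denominator factor (μ + 6/5): pole of order 1 at -6/5, modulus 6/5.
The radius of convergence is the smallest modulus among the singular points: 5/2 - sqrt(6).


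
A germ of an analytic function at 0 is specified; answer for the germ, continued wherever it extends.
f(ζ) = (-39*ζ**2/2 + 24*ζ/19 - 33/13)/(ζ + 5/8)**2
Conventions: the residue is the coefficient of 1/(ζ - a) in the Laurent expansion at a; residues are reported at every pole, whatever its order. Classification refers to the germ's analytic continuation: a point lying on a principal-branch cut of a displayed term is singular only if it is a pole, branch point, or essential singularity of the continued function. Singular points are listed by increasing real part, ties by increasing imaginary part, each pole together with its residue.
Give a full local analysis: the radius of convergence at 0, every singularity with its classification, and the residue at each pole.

Denominator factor (ζ + 5/8)^2: pole of order 2 at -5/8, modulus 5/8.
The radius of convergence is the smallest modulus among the singular points: 5/8.
At the order-2 pole -5/8 set g(ζ) = (ζ - (-5/8))^2*f(ζ) = -39*ζ**2/2 + 24*ζ/19 - 33/13.
Order-2 pole: residue = g'(a); g'(-5/8) = 3897/152, so the residue is 3897/152.

Radius of convergence at 0: 5/8.
At -5/8: a pole of order 2; residue 3897/152.


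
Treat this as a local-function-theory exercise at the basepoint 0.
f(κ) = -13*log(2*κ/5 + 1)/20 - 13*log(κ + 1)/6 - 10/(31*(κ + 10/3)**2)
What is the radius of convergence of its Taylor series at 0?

Denominator factor (κ + 10/3)^2: pole of order 2 at -10/3, modulus 10/3.
Branch term (-13/20)*log(1 - κ/(-5/2)): its argument vanishes at κ = -5/2, a logarithmic branch point, modulus 5/2.
Branch term (-13/6)*log(1 - κ/(-1)): its argument vanishes at κ = -1, a logarithmic branch point, modulus 1.
The radius of convergence is the smallest modulus among the singular points: 1.

The radius of convergence is 1.


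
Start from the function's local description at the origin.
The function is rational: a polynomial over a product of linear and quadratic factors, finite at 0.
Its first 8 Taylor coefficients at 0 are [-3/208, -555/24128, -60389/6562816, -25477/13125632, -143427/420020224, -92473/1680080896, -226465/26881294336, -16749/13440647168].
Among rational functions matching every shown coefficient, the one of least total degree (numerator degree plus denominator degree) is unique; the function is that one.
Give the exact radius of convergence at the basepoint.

The radius of convergence is 8.

No rational of total degree below 4 reproduces all 8 coefficients; solving the [2/2] Pade equations on them gives f(α) = (-4*α**2/17 - 36*α/29 - 12/13)/(α - 8)**2, whose expansion matches every shown term.
Denominator factor (α - 8)^2: pole of order 2 at 8, modulus 8.
The radius of convergence is the smallest modulus among the singular points: 8.


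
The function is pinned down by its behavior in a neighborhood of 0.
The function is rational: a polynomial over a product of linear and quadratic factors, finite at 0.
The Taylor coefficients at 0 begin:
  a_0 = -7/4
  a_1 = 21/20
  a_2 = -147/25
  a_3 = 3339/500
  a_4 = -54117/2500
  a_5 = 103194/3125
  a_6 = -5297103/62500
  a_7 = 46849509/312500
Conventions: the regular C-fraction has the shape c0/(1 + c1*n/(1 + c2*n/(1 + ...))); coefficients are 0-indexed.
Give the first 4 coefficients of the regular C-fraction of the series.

The regular C-fraction coefficients are [-7/4, 3/5, 5, -5].

Taylor coefficients (read off): a_0 = -7/4, a_1 = 21/20, a_2 = -147/25, a_3 = 3339/500.
c0 = a_0 = -7/4. Peel one level at a time: if S = 1 + c*n/S' with S'(0) = 1, then c is the n-coefficient of S and S' = c*n/(S - 1).
S_1 = c0/f = 1 + (3/5)*n + (-3)*n^2 + ...; c1 = 3/5.
S_2 = c1*n/(S_1 - 1) = 1 + (5)*n + (25)*n^2 + ...; c2 = 5.
S_3 = c2*n/(S_2 - 1) = 1 + (-5)*n + ...; c3 = -5.


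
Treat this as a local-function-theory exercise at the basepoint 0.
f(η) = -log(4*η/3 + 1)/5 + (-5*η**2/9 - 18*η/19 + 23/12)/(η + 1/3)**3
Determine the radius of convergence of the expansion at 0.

The radius of convergence is 1/3.

Denominator factor (η + 1/3)^3: pole of order 3 at -1/3, modulus 1/3.
Branch term (-1/5)*log(1 - η/(-3/4)): its argument vanishes at η = -3/4, a logarithmic branch point, modulus 3/4.
The radius of convergence is the smallest modulus among the singular points: 1/3.


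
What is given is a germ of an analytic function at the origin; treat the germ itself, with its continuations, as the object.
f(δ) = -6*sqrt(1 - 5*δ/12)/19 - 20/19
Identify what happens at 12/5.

The term (-6/19)*sqrt(1 - δ/(12/5)) has argument 1 - 12/5/(12/5) = 0 at 12/5: a square-root (algebraic, two-sheeted) branch point; the remaining terms are analytic or single-valued there.

The point is an algebraic (square-root) branch point.


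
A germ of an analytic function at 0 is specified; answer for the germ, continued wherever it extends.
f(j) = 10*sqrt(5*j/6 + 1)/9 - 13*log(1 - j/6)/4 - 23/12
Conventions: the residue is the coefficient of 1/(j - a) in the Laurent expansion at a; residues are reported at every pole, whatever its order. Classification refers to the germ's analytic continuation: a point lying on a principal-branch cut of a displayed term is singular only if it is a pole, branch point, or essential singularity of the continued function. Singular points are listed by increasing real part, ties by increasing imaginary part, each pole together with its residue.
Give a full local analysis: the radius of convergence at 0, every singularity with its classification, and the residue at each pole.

Radius of convergence at 0: 6/5.
At -6/5: an algebraic (square-root) branch point.
At 6: a logarithmic branch point.

Branch term (10/9)*sqrt(1 - j/(-6/5)): its argument vanishes at j = -6/5, a square-root branch point, modulus 6/5.
Branch term (-13/4)*log(1 - j/(6)): its argument vanishes at j = 6, a logarithmic branch point, modulus 6.
The radius of convergence is the smallest modulus among the singular points: 6/5.
List the singular points by increasing real part (a conjugate pair: the negative imaginary part first).


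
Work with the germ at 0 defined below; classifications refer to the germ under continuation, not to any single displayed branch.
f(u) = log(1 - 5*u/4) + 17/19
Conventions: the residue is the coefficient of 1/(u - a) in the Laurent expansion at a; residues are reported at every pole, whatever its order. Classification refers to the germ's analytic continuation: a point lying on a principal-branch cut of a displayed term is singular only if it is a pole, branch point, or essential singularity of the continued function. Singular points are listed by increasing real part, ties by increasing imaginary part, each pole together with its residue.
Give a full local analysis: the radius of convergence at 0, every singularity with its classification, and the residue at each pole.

Branch term (1)*log(1 - u/(4/5)): its argument vanishes at u = 4/5, a logarithmic branch point, modulus 4/5.
The radius of convergence is the smallest modulus among the singular points: 4/5.

Radius of convergence at 0: 4/5.
At 4/5: a logarithmic branch point.
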